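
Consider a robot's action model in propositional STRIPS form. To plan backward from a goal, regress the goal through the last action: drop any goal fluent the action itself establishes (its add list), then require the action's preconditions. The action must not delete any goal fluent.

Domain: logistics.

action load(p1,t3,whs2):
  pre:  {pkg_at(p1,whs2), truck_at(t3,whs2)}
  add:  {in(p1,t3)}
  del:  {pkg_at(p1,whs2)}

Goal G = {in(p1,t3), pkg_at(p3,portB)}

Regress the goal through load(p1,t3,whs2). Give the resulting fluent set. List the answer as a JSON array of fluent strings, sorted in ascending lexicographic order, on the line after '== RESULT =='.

Regress:
  G ∩ del = {}  (empty — regression defined)
  G \ add = {in(p1,t3), pkg_at(p3,portB)} \ {in(p1,t3)} = {pkg_at(p3,portB)}
  ∪ pre   = {pkg_at(p3,portB)} ∪ {pkg_at(p1,whs2), truck_at(t3,whs2)}
          = {pkg_at(p1,whs2), pkg_at(p3,portB), truck_at(t3,whs2)}

== RESULT ==
["pkg_at(p1,whs2)", "pkg_at(p3,portB)", "truck_at(t3,whs2)"]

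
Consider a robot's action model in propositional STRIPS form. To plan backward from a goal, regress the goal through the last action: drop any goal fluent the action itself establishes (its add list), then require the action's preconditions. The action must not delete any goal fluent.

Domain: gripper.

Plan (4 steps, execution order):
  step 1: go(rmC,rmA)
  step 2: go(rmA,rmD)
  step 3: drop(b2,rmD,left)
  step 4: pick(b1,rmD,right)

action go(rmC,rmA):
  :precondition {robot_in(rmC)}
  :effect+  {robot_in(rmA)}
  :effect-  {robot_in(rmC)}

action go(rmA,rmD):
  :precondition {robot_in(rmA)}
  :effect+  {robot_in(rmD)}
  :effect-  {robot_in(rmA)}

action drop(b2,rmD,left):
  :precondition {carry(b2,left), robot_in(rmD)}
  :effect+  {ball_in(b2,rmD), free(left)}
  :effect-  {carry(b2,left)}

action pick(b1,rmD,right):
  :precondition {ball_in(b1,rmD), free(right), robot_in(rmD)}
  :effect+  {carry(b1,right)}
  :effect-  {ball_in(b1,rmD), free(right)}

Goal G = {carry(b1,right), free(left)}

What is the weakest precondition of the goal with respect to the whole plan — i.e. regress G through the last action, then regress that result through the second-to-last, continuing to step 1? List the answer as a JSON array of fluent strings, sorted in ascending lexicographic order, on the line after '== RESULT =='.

Work backward from the goal:
  through step 4 (pick(b1,rmD,right)): drop {carry(b1,right)}, keep {free(left)}, require {ball_in(b1,rmD), free(right), robot_in(rmD)}
    → {ball_in(b1,rmD), free(left), free(right), robot_in(rmD)}
  through step 3 (drop(b2,rmD,left)): drop {free(left)}, keep {ball_in(b1,rmD), free(right), robot_in(rmD)}, require {carry(b2,left), robot_in(rmD)}
    → {ball_in(b1,rmD), carry(b2,left), free(right), robot_in(rmD)}
  through step 2 (go(rmA,rmD)): drop {robot_in(rmD)}, keep {ball_in(b1,rmD), carry(b2,left), free(right)}, require {robot_in(rmA)}
    → {ball_in(b1,rmD), carry(b2,left), free(right), robot_in(rmA)}
  through step 1 (go(rmC,rmA)): drop {robot_in(rmA)}, keep {ball_in(b1,rmD), carry(b2,left), free(right)}, require {robot_in(rmC)}
    → {ball_in(b1,rmD), carry(b2,left), free(right), robot_in(rmC)}

== RESULT ==
["ball_in(b1,rmD)", "carry(b2,left)", "free(right)", "robot_in(rmC)"]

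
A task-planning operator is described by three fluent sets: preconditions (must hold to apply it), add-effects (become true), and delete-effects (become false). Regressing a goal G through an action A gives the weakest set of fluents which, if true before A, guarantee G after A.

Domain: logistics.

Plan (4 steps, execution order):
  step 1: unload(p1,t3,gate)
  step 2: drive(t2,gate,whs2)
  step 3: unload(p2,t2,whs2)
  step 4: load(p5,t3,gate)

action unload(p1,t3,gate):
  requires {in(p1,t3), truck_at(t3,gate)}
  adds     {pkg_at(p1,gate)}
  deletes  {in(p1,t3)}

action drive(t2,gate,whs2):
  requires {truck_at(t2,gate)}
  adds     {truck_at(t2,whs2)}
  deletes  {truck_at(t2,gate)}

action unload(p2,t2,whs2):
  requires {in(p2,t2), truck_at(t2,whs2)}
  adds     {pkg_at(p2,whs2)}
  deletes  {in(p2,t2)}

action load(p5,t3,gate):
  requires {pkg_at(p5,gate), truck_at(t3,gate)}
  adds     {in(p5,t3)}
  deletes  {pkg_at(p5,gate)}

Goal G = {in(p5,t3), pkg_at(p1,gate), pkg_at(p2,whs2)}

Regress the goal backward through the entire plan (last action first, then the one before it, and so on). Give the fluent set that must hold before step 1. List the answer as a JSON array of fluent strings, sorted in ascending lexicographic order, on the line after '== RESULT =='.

Regress step by step:
  through step 4 (load(p5,t3,gate)): drop {in(p5,t3)}, keep {pkg_at(p1,gate), pkg_at(p2,whs2)}, require {pkg_at(p5,gate), truck_at(t3,gate)}
    → {pkg_at(p1,gate), pkg_at(p2,whs2), pkg_at(p5,gate), truck_at(t3,gate)}
  through step 3 (unload(p2,t2,whs2)): drop {pkg_at(p2,whs2)}, keep {pkg_at(p1,gate), pkg_at(p5,gate), truck_at(t3,gate)}, require {in(p2,t2), truck_at(t2,whs2)}
    → {in(p2,t2), pkg_at(p1,gate), pkg_at(p5,gate), truck_at(t2,whs2), truck_at(t3,gate)}
  through step 2 (drive(t2,gate,whs2)): drop {truck_at(t2,whs2)}, keep {in(p2,t2), pkg_at(p1,gate), pkg_at(p5,gate), truck_at(t3,gate)}, require {truck_at(t2,gate)}
    → {in(p2,t2), pkg_at(p1,gate), pkg_at(p5,gate), truck_at(t2,gate), truck_at(t3,gate)}
  through step 1 (unload(p1,t3,gate)): drop {pkg_at(p1,gate)}, keep {in(p2,t2), pkg_at(p5,gate), truck_at(t2,gate), truck_at(t3,gate)}, require {in(p1,t3), truck_at(t3,gate)}
    → {in(p1,t3), in(p2,t2), pkg_at(p5,gate), truck_at(t2,gate), truck_at(t3,gate)}

== RESULT ==
["in(p1,t3)", "in(p2,t2)", "pkg_at(p5,gate)", "truck_at(t2,gate)", "truck_at(t3,gate)"]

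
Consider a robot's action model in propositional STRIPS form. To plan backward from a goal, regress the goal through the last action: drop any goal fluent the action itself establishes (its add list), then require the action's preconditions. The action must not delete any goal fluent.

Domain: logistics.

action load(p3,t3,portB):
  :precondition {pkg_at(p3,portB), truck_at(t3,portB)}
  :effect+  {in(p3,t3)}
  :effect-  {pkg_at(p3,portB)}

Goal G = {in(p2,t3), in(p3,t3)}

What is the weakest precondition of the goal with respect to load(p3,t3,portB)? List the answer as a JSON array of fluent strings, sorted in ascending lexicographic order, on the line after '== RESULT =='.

Compute (G \ add) ∪ pre:
  G ∩ del = {}  (empty — regression defined)
  G \ add = {in(p2,t3), in(p3,t3)} \ {in(p3,t3)} = {in(p2,t3)}
  ∪ pre   = {in(p2,t3)} ∪ {pkg_at(p3,portB), truck_at(t3,portB)}
          = {in(p2,t3), pkg_at(p3,portB), truck_at(t3,portB)}

== RESULT ==
["in(p2,t3)", "pkg_at(p3,portB)", "truck_at(t3,portB)"]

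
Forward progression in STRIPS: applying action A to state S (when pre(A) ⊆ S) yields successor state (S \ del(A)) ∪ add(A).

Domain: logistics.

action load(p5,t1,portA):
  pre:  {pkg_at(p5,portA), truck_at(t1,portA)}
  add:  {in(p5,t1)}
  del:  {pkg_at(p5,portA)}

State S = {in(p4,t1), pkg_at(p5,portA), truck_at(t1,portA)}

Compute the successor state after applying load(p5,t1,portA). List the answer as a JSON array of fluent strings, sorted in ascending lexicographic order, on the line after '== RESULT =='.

Compute (S \ del) ∪ add:
  pre ⊆ S: {pkg_at(p5,portA), truck_at(t1,portA)} ⊆ S  — applicable
  S \ del = {in(p4,t1), truck_at(t1,portA)}
  ∪ add   = {in(p4,t1), in(p5,t1), truck_at(t1,portA)}

== RESULT ==
["in(p4,t1)", "in(p5,t1)", "truck_at(t1,portA)"]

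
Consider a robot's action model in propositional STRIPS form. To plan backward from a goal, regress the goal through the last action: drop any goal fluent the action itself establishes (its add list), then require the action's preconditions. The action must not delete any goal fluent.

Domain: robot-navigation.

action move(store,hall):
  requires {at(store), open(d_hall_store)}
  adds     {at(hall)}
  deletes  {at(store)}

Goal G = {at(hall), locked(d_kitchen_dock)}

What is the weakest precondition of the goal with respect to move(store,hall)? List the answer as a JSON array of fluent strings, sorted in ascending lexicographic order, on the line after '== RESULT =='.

Regress:
  G ∩ del = {}  (empty — regression defined)
  G \ add = {at(hall), locked(d_kitchen_dock)} \ {at(hall)} = {locked(d_kitchen_dock)}
  ∪ pre   = {locked(d_kitchen_dock)} ∪ {at(store), open(d_hall_store)}
          = {at(store), locked(d_kitchen_dock), open(d_hall_store)}

== RESULT ==
["at(store)", "locked(d_kitchen_dock)", "open(d_hall_store)"]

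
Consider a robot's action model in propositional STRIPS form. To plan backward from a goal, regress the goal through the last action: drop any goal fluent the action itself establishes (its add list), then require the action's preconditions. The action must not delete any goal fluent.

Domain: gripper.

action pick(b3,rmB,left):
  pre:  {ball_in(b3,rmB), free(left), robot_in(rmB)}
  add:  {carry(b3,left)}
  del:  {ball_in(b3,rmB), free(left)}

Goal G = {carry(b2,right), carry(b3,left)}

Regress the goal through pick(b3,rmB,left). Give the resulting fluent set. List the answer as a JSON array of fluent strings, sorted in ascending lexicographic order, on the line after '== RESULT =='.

Regress:
  G ∩ del = {}  (empty — regression defined)
  G \ add = {carry(b2,right), carry(b3,left)} \ {carry(b3,left)} = {carry(b2,right)}
  ∪ pre   = {carry(b2,right)} ∪ {ball_in(b3,rmB), free(left), robot_in(rmB)}
          = {ball_in(b3,rmB), carry(b2,right), free(left), robot_in(rmB)}

== RESULT ==
["ball_in(b3,rmB)", "carry(b2,right)", "free(left)", "robot_in(rmB)"]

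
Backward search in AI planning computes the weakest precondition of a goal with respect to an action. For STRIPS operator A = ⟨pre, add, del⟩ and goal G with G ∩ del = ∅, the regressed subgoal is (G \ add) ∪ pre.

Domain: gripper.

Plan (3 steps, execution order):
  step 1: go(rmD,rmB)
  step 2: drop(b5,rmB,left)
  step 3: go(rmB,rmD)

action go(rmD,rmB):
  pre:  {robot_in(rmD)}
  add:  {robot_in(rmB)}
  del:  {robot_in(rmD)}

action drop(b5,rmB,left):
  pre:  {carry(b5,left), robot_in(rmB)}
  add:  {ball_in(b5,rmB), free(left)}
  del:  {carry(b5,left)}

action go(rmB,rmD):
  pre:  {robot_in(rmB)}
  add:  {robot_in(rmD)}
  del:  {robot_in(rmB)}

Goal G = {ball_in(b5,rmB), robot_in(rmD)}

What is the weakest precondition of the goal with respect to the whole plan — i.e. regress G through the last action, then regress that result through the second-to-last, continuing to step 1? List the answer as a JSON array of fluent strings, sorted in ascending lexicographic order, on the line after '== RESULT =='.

Work backward from the goal:
  through step 3 (go(rmB,rmD)): drop {robot_in(rmD)}, keep {ball_in(b5,rmB)}, require {robot_in(rmB)}
    → {ball_in(b5,rmB), robot_in(rmB)}
  through step 2 (drop(b5,rmB,left)): drop {ball_in(b5,rmB)}, keep {robot_in(rmB)}, require {carry(b5,left), robot_in(rmB)}
    → {carry(b5,left), robot_in(rmB)}
  through step 1 (go(rmD,rmB)): drop {robot_in(rmB)}, keep {carry(b5,left)}, require {robot_in(rmD)}
    → {carry(b5,left), robot_in(rmD)}

== RESULT ==
["carry(b5,left)", "robot_in(rmD)"]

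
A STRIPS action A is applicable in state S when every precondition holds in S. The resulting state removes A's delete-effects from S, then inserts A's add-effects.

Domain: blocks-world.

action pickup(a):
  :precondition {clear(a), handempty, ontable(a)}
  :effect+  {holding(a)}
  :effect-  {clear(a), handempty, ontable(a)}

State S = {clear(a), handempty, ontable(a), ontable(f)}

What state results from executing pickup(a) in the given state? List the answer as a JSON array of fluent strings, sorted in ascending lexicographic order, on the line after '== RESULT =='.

Progress:
  pre ⊆ S: {clear(a), handempty, ontable(a)} ⊆ S  — applicable
  S \ del = {ontable(f)}
  ∪ add   = {holding(a), ontable(f)}

== RESULT ==
["holding(a)", "ontable(f)"]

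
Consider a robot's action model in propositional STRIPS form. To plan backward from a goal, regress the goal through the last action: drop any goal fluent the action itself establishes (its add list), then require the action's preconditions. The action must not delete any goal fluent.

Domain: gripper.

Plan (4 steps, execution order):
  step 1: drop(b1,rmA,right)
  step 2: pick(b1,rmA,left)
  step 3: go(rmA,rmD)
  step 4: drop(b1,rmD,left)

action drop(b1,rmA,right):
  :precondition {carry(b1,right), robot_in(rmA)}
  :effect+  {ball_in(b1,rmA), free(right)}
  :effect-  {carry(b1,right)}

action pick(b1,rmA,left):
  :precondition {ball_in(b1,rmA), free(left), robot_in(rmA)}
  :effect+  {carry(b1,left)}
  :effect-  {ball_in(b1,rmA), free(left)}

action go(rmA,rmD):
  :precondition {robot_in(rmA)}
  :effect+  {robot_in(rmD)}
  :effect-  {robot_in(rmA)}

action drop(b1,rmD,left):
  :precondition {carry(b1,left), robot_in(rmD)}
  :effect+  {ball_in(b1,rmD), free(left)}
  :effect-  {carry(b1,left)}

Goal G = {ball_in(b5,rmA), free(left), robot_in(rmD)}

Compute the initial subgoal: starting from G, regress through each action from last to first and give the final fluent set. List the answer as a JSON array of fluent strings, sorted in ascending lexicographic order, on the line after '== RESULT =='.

Regress step by step:
  through step 4 (drop(b1,rmD,left)): drop {free(left)}, keep {ball_in(b5,rmA), robot_in(rmD)}, require {carry(b1,left), robot_in(rmD)}
    → {ball_in(b5,rmA), carry(b1,left), robot_in(rmD)}
  through step 3 (go(rmA,rmD)): drop {robot_in(rmD)}, keep {ball_in(b5,rmA), carry(b1,left)}, require {robot_in(rmA)}
    → {ball_in(b5,rmA), carry(b1,left), robot_in(rmA)}
  through step 2 (pick(b1,rmA,left)): drop {carry(b1,left)}, keep {ball_in(b5,rmA), robot_in(rmA)}, require {ball_in(b1,rmA), free(left), robot_in(rmA)}
    → {ball_in(b1,rmA), ball_in(b5,rmA), free(left), robot_in(rmA)}
  through step 1 (drop(b1,rmA,right)): drop {ball_in(b1,rmA)}, keep {ball_in(b5,rmA), free(left), robot_in(rmA)}, require {carry(b1,right), robot_in(rmA)}
    → {ball_in(b5,rmA), carry(b1,right), free(left), robot_in(rmA)}

== RESULT ==
["ball_in(b5,rmA)", "carry(b1,right)", "free(left)", "robot_in(rmA)"]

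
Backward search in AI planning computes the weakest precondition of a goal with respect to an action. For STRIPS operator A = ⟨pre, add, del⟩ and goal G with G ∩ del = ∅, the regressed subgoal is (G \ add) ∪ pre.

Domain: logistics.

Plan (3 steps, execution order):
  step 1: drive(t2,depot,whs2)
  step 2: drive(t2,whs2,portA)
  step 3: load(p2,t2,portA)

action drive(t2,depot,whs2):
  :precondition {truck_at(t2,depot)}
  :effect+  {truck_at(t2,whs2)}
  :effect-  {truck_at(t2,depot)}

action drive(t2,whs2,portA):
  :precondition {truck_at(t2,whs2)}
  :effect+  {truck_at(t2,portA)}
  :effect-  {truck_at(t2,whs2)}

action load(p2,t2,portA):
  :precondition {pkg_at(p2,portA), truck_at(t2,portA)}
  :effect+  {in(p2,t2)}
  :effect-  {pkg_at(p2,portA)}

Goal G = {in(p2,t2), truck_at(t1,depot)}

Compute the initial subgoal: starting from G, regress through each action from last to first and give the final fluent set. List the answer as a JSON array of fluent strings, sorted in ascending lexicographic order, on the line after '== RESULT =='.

Work backward from the goal:
  through step 3 (load(p2,t2,portA)): drop {in(p2,t2)}, keep {truck_at(t1,depot)}, require {pkg_at(p2,portA), truck_at(t2,portA)}
    → {pkg_at(p2,portA), truck_at(t1,depot), truck_at(t2,portA)}
  through step 2 (drive(t2,whs2,portA)): drop {truck_at(t2,portA)}, keep {pkg_at(p2,portA), truck_at(t1,depot)}, require {truck_at(t2,whs2)}
    → {pkg_at(p2,portA), truck_at(t1,depot), truck_at(t2,whs2)}
  through step 1 (drive(t2,depot,whs2)): drop {truck_at(t2,whs2)}, keep {pkg_at(p2,portA), truck_at(t1,depot)}, require {truck_at(t2,depot)}
    → {pkg_at(p2,portA), truck_at(t1,depot), truck_at(t2,depot)}

== RESULT ==
["pkg_at(p2,portA)", "truck_at(t1,depot)", "truck_at(t2,depot)"]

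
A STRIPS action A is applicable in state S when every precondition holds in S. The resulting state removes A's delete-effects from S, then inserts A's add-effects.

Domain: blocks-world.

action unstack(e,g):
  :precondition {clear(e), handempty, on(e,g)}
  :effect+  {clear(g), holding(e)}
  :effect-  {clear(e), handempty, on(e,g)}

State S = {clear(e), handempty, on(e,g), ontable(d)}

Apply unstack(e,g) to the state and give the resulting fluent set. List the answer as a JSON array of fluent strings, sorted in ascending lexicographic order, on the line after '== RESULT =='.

Progress:
  pre ⊆ S: {clear(e), handempty, on(e,g)} ⊆ S  — applicable
  S \ del = {ontable(d)}
  ∪ add   = {clear(g), holding(e), ontable(d)}

== RESULT ==
["clear(g)", "holding(e)", "ontable(d)"]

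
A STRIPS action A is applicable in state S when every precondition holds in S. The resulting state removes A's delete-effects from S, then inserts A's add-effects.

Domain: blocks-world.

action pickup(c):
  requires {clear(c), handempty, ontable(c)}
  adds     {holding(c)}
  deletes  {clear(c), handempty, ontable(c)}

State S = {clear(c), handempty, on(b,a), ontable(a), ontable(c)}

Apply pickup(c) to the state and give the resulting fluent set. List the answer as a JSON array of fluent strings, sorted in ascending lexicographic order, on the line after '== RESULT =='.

Compute (S \ del) ∪ add:
  pre ⊆ S: {clear(c), handempty, ontable(c)} ⊆ S  — applicable
  S \ del = {on(b,a), ontable(a)}
  ∪ add   = {holding(c), on(b,a), ontable(a)}

== RESULT ==
["holding(c)", "on(b,a)", "ontable(a)"]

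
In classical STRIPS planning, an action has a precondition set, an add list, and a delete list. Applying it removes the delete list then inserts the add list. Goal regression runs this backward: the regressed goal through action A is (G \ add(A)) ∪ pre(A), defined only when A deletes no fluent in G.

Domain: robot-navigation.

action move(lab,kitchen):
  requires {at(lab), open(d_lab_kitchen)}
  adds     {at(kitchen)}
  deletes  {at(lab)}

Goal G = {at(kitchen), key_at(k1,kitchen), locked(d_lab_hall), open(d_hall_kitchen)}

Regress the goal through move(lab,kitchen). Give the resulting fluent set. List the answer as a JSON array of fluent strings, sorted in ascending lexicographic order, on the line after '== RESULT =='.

Compute (G \ add) ∪ pre:
  G ∩ del = {}  (empty — regression defined)
  G \ add = {at(kitchen), key_at(k1,kitchen), locked(d_lab_hall), open(d_hall_kitchen)} \ {at(kitchen)} = {key_at(k1,kitchen), locked(d_lab_hall), open(d_hall_kitchen)}
  ∪ pre   = {key_at(k1,kitchen), locked(d_lab_hall), open(d_hall_kitchen)} ∪ {at(lab), open(d_lab_kitchen)}
          = {at(lab), key_at(k1,kitchen), locked(d_lab_hall), open(d_hall_kitchen), open(d_lab_kitchen)}

== RESULT ==
["at(lab)", "key_at(k1,kitchen)", "locked(d_lab_hall)", "open(d_hall_kitchen)", "open(d_lab_kitchen)"]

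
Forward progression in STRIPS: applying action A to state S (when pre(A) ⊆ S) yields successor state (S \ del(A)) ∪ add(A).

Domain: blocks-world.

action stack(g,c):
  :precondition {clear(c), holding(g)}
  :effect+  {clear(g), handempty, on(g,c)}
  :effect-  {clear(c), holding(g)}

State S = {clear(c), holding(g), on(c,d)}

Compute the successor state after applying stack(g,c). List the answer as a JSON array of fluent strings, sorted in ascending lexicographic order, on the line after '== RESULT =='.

Progress:
  pre ⊆ S: {clear(c), holding(g)} ⊆ S  — applicable
  S \ del = {on(c,d)}
  ∪ add   = {clear(g), handempty, on(c,d), on(g,c)}

== RESULT ==
["clear(g)", "handempty", "on(c,d)", "on(g,c)"]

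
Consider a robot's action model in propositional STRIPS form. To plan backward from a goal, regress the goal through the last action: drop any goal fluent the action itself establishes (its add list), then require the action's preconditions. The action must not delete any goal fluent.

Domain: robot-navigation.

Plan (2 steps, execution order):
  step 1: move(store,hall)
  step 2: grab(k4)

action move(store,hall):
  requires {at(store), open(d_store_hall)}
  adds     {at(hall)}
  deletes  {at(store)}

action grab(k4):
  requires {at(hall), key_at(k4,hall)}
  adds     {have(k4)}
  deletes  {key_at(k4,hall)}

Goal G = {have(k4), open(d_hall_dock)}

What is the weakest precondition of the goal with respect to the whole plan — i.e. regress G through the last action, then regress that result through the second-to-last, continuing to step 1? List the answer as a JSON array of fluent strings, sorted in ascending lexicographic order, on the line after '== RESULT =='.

Regress step by step:
  through step 2 (grab(k4)): drop {have(k4)}, keep {open(d_hall_dock)}, require {at(hall), key_at(k4,hall)}
    → {at(hall), key_at(k4,hall), open(d_hall_dock)}
  through step 1 (move(store,hall)): drop {at(hall)}, keep {key_at(k4,hall), open(d_hall_dock)}, require {at(store), open(d_store_hall)}
    → {at(store), key_at(k4,hall), open(d_hall_dock), open(d_store_hall)}

== RESULT ==
["at(store)", "key_at(k4,hall)", "open(d_hall_dock)", "open(d_store_hall)"]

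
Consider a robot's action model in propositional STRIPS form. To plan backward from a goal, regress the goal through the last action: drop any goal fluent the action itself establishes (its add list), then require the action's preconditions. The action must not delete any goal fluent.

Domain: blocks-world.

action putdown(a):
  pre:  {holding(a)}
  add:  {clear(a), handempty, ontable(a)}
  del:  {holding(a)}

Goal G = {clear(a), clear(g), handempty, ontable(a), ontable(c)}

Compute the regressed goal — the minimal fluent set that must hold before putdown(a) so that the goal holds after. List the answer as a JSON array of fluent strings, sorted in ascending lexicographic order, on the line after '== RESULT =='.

Compute (G \ add) ∪ pre:
  G ∩ del = {}  (empty — regression defined)
  G \ add = {clear(a), clear(g), handempty, ontable(a), ontable(c)} \ {clear(a), handempty, ontable(a)} = {clear(g), ontable(c)}
  ∪ pre   = {clear(g), ontable(c)} ∪ {holding(a)}
          = {clear(g), holding(a), ontable(c)}

== RESULT ==
["clear(g)", "holding(a)", "ontable(c)"]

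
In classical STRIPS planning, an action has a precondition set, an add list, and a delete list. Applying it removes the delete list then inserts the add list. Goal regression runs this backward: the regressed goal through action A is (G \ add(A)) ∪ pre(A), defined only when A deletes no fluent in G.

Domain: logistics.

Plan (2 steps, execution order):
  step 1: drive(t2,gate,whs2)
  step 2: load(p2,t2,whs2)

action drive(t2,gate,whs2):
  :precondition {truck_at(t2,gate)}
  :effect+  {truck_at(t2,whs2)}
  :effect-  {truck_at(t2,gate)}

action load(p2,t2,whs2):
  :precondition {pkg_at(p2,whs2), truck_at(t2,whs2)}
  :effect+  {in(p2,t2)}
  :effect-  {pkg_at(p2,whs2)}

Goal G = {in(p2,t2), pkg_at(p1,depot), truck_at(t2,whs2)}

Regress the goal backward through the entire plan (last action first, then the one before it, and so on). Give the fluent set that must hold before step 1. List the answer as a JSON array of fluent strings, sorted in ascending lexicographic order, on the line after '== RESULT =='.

Work backward from the goal:
  through step 2 (load(p2,t2,whs2)): drop {in(p2,t2)}, keep {pkg_at(p1,depot), truck_at(t2,whs2)}, require {pkg_at(p2,whs2), truck_at(t2,whs2)}
    → {pkg_at(p1,depot), pkg_at(p2,whs2), truck_at(t2,whs2)}
  through step 1 (drive(t2,gate,whs2)): drop {truck_at(t2,whs2)}, keep {pkg_at(p1,depot), pkg_at(p2,whs2)}, require {truck_at(t2,gate)}
    → {pkg_at(p1,depot), pkg_at(p2,whs2), truck_at(t2,gate)}

== RESULT ==
["pkg_at(p1,depot)", "pkg_at(p2,whs2)", "truck_at(t2,gate)"]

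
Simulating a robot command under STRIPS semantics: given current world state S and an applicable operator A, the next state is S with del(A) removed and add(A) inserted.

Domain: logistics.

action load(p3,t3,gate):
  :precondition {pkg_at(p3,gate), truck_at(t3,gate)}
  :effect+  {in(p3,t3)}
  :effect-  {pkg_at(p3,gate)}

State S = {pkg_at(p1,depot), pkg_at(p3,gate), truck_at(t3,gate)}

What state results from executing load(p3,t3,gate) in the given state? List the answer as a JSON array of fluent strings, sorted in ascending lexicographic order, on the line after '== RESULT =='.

Progress:
  pre ⊆ S: {pkg_at(p3,gate), truck_at(t3,gate)} ⊆ S  — applicable
  S \ del = {pkg_at(p1,depot), truck_at(t3,gate)}
  ∪ add   = {in(p3,t3), pkg_at(p1,depot), truck_at(t3,gate)}

== RESULT ==
["in(p3,t3)", "pkg_at(p1,depot)", "truck_at(t3,gate)"]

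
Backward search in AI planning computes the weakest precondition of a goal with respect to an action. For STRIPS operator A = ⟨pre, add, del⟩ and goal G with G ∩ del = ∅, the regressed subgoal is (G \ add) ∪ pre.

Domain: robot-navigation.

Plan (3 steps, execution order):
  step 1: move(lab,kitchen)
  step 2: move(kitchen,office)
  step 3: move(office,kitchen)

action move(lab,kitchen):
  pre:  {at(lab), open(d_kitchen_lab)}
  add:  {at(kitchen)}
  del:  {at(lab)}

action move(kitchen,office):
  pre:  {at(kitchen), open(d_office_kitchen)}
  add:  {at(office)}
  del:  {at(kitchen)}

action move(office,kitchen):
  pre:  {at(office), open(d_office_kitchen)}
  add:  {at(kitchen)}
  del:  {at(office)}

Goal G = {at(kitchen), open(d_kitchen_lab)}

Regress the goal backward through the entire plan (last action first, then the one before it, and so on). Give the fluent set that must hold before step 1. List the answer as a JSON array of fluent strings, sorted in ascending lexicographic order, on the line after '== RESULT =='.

Regress step by step:
  through step 3 (move(office,kitchen)): drop {at(kitchen)}, keep {open(d_kitchen_lab)}, require {at(office), open(d_office_kitchen)}
    → {at(office), open(d_kitchen_lab), open(d_office_kitchen)}
  through step 2 (move(kitchen,office)): drop {at(office)}, keep {open(d_kitchen_lab), open(d_office_kitchen)}, require {at(kitchen), open(d_office_kitchen)}
    → {at(kitchen), open(d_kitchen_lab), open(d_office_kitchen)}
  through step 1 (move(lab,kitchen)): drop {at(kitchen)}, keep {open(d_kitchen_lab), open(d_office_kitchen)}, require {at(lab), open(d_kitchen_lab)}
    → {at(lab), open(d_kitchen_lab), open(d_office_kitchen)}

== RESULT ==
["at(lab)", "open(d_kitchen_lab)", "open(d_office_kitchen)"]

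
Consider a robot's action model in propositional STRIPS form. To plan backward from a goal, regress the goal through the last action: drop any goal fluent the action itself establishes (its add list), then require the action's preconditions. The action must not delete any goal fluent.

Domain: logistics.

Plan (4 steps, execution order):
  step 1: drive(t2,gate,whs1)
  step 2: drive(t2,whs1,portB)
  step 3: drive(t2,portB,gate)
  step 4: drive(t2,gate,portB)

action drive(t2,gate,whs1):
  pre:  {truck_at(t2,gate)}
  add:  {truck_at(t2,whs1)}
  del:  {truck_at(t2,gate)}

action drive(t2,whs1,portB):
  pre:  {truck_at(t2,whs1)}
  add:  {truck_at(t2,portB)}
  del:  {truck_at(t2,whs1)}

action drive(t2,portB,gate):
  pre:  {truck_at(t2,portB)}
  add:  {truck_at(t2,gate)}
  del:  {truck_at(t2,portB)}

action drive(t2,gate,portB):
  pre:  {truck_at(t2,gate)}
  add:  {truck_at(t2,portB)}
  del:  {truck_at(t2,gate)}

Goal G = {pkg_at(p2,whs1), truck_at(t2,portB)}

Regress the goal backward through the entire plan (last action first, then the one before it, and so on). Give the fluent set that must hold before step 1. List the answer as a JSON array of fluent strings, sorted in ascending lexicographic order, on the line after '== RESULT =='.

Regress step by step:
  through step 4 (drive(t2,gate,portB)): drop {truck_at(t2,portB)}, keep {pkg_at(p2,whs1)}, require {truck_at(t2,gate)}
    → {pkg_at(p2,whs1), truck_at(t2,gate)}
  through step 3 (drive(t2,portB,gate)): drop {truck_at(t2,gate)}, keep {pkg_at(p2,whs1)}, require {truck_at(t2,portB)}
    → {pkg_at(p2,whs1), truck_at(t2,portB)}
  through step 2 (drive(t2,whs1,portB)): drop {truck_at(t2,portB)}, keep {pkg_at(p2,whs1)}, require {truck_at(t2,whs1)}
    → {pkg_at(p2,whs1), truck_at(t2,whs1)}
  through step 1 (drive(t2,gate,whs1)): drop {truck_at(t2,whs1)}, keep {pkg_at(p2,whs1)}, require {truck_at(t2,gate)}
    → {pkg_at(p2,whs1), truck_at(t2,gate)}

== RESULT ==
["pkg_at(p2,whs1)", "truck_at(t2,gate)"]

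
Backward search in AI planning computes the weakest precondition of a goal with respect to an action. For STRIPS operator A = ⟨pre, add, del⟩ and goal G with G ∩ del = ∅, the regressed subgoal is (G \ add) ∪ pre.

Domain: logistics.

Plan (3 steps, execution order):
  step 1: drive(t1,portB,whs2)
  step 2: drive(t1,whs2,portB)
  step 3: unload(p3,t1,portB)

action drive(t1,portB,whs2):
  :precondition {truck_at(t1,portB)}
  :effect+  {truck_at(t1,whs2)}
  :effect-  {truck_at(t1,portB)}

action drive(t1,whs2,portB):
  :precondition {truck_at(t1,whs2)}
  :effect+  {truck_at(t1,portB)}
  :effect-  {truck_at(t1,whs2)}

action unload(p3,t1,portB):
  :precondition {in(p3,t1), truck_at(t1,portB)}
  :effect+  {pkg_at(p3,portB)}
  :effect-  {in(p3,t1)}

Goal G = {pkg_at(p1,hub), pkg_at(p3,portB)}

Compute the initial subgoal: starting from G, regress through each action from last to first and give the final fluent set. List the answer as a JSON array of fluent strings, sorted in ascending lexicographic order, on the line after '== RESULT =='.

Work backward from the goal:
  through step 3 (unload(p3,t1,portB)): drop {pkg_at(p3,portB)}, keep {pkg_at(p1,hub)}, require {in(p3,t1), truck_at(t1,portB)}
    → {in(p3,t1), pkg_at(p1,hub), truck_at(t1,portB)}
  through step 2 (drive(t1,whs2,portB)): drop {truck_at(t1,portB)}, keep {in(p3,t1), pkg_at(p1,hub)}, require {truck_at(t1,whs2)}
    → {in(p3,t1), pkg_at(p1,hub), truck_at(t1,whs2)}
  through step 1 (drive(t1,portB,whs2)): drop {truck_at(t1,whs2)}, keep {in(p3,t1), pkg_at(p1,hub)}, require {truck_at(t1,portB)}
    → {in(p3,t1), pkg_at(p1,hub), truck_at(t1,portB)}

== RESULT ==
["in(p3,t1)", "pkg_at(p1,hub)", "truck_at(t1,portB)"]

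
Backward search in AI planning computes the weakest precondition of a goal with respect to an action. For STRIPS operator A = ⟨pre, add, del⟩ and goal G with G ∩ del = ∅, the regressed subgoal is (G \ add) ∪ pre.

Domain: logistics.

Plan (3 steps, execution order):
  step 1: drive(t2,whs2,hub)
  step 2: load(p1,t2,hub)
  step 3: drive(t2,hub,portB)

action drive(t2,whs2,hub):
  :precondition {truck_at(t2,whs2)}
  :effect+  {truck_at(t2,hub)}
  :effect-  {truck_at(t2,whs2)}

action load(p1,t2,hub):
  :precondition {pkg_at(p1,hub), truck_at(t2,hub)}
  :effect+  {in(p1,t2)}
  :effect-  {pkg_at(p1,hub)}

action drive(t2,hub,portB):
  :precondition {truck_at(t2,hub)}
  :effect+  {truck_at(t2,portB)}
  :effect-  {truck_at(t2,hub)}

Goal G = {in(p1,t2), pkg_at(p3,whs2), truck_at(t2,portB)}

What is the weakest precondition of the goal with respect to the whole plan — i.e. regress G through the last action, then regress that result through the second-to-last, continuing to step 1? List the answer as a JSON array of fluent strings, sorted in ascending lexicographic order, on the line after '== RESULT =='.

Work backward from the goal:
  through step 3 (drive(t2,hub,portB)): drop {truck_at(t2,portB)}, keep {in(p1,t2), pkg_at(p3,whs2)}, require {truck_at(t2,hub)}
    → {in(p1,t2), pkg_at(p3,whs2), truck_at(t2,hub)}
  through step 2 (load(p1,t2,hub)): drop {in(p1,t2)}, keep {pkg_at(p3,whs2), truck_at(t2,hub)}, require {pkg_at(p1,hub), truck_at(t2,hub)}
    → {pkg_at(p1,hub), pkg_at(p3,whs2), truck_at(t2,hub)}
  through step 1 (drive(t2,whs2,hub)): drop {truck_at(t2,hub)}, keep {pkg_at(p1,hub), pkg_at(p3,whs2)}, require {truck_at(t2,whs2)}
    → {pkg_at(p1,hub), pkg_at(p3,whs2), truck_at(t2,whs2)}

== RESULT ==
["pkg_at(p1,hub)", "pkg_at(p3,whs2)", "truck_at(t2,whs2)"]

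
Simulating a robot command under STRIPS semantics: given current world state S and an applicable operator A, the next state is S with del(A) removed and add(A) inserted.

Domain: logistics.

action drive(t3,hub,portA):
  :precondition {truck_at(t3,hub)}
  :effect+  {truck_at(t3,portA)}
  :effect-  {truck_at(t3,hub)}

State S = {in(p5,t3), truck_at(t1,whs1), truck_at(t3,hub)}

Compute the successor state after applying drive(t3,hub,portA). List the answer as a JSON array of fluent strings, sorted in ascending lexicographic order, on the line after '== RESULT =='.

Progress:
  pre ⊆ S: {truck_at(t3,hub)} ⊆ S  — applicable
  S \ del = {in(p5,t3), truck_at(t1,whs1)}
  ∪ add   = {in(p5,t3), truck_at(t1,whs1), truck_at(t3,portA)}

== RESULT ==
["in(p5,t3)", "truck_at(t1,whs1)", "truck_at(t3,portA)"]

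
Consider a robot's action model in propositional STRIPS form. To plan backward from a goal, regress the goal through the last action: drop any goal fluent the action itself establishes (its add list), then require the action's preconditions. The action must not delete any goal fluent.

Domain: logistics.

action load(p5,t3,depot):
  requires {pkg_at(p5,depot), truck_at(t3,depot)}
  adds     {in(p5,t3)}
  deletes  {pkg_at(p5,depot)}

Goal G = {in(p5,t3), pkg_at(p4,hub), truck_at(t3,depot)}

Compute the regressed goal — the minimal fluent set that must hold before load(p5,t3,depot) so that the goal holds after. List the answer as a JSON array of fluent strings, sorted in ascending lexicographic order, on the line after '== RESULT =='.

Regress:
  G ∩ del = {}  (empty — regression defined)
  G \ add = {in(p5,t3), pkg_at(p4,hub), truck_at(t3,depot)} \ {in(p5,t3)} = {pkg_at(p4,hub), truck_at(t3,depot)}
  ∪ pre   = {pkg_at(p4,hub), truck_at(t3,depot)} ∪ {pkg_at(p5,depot), truck_at(t3,depot)}
          = {pkg_at(p4,hub), pkg_at(p5,depot), truck_at(t3,depot)}

== RESULT ==
["pkg_at(p4,hub)", "pkg_at(p5,depot)", "truck_at(t3,depot)"]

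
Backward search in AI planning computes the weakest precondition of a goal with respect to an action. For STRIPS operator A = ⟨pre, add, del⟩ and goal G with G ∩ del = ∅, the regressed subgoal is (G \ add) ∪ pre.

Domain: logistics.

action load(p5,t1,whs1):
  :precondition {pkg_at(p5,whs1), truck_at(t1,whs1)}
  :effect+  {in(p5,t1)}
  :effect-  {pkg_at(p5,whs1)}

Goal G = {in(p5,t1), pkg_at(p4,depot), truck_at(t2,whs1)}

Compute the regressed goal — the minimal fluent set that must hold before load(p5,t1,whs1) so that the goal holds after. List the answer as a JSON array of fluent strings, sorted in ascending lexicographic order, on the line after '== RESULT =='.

Regress:
  G ∩ del = {}  (empty — regression defined)
  G \ add = {in(p5,t1), pkg_at(p4,depot), truck_at(t2,whs1)} \ {in(p5,t1)} = {pkg_at(p4,depot), truck_at(t2,whs1)}
  ∪ pre   = {pkg_at(p4,depot), truck_at(t2,whs1)} ∪ {pkg_at(p5,whs1), truck_at(t1,whs1)}
          = {pkg_at(p4,depot), pkg_at(p5,whs1), truck_at(t1,whs1), truck_at(t2,whs1)}

== RESULT ==
["pkg_at(p4,depot)", "pkg_at(p5,whs1)", "truck_at(t1,whs1)", "truck_at(t2,whs1)"]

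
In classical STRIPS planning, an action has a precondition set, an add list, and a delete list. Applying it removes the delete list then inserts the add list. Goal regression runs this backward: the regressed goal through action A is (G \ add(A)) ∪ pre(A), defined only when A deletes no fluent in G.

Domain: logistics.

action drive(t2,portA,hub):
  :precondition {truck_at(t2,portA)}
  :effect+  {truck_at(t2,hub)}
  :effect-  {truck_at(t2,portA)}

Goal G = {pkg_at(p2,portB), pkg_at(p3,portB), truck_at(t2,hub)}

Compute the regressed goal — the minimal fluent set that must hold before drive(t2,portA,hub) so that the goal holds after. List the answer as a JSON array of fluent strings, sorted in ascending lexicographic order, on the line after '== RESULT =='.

Regress:
  G ∩ del = {}  (empty — regression defined)
  G \ add = {pkg_at(p2,portB), pkg_at(p3,portB), truck_at(t2,hub)} \ {truck_at(t2,hub)} = {pkg_at(p2,portB), pkg_at(p3,portB)}
  ∪ pre   = {pkg_at(p2,portB), pkg_at(p3,portB)} ∪ {truck_at(t2,portA)}
          = {pkg_at(p2,portB), pkg_at(p3,portB), truck_at(t2,portA)}

== RESULT ==
["pkg_at(p2,portB)", "pkg_at(p3,portB)", "truck_at(t2,portA)"]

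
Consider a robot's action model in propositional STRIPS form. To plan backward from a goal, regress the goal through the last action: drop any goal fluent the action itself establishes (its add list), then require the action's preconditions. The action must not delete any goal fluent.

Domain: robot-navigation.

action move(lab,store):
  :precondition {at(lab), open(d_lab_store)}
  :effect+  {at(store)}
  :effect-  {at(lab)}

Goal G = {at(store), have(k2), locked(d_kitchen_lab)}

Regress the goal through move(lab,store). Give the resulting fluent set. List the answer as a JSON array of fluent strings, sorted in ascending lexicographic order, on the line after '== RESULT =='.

Compute (G \ add) ∪ pre:
  G ∩ del = {}  (empty — regression defined)
  G \ add = {at(store), have(k2), locked(d_kitchen_lab)} \ {at(store)} = {have(k2), locked(d_kitchen_lab)}
  ∪ pre   = {have(k2), locked(d_kitchen_lab)} ∪ {at(lab), open(d_lab_store)}
          = {at(lab), have(k2), locked(d_kitchen_lab), open(d_lab_store)}

== RESULT ==
["at(lab)", "have(k2)", "locked(d_kitchen_lab)", "open(d_lab_store)"]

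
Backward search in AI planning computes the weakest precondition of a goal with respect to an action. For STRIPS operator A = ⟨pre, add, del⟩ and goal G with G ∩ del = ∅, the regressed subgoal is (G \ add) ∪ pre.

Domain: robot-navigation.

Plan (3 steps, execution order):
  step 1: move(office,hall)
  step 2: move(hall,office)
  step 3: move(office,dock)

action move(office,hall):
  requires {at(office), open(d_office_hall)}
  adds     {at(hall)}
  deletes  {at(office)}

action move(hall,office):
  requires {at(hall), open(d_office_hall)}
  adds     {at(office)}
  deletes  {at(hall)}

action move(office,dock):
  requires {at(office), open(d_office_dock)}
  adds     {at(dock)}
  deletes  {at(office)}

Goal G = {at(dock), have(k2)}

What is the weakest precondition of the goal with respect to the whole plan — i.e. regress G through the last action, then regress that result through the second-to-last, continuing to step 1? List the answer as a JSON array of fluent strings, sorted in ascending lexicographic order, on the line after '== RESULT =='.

Work backward from the goal:
  through step 3 (move(office,dock)): drop {at(dock)}, keep {have(k2)}, require {at(office), open(d_office_dock)}
    → {at(office), have(k2), open(d_office_dock)}
  through step 2 (move(hall,office)): drop {at(office)}, keep {have(k2), open(d_office_dock)}, require {at(hall), open(d_office_hall)}
    → {at(hall), have(k2), open(d_office_dock), open(d_office_hall)}
  through step 1 (move(office,hall)): drop {at(hall)}, keep {have(k2), open(d_office_dock), open(d_office_hall)}, require {at(office), open(d_office_hall)}
    → {at(office), have(k2), open(d_office_dock), open(d_office_hall)}

== RESULT ==
["at(office)", "have(k2)", "open(d_office_dock)", "open(d_office_hall)"]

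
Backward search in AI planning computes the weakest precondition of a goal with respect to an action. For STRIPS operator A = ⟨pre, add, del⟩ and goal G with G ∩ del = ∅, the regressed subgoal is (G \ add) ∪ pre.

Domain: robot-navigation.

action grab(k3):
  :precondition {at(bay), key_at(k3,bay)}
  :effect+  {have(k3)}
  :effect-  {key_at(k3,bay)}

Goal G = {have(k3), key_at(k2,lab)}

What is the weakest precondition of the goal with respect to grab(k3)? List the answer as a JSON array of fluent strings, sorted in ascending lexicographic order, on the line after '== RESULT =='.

Compute (G \ add) ∪ pre:
  G ∩ del = {}  (empty — regression defined)
  G \ add = {have(k3), key_at(k2,lab)} \ {have(k3)} = {key_at(k2,lab)}
  ∪ pre   = {key_at(k2,lab)} ∪ {at(bay), key_at(k3,bay)}
          = {at(bay), key_at(k2,lab), key_at(k3,bay)}

== RESULT ==
["at(bay)", "key_at(k2,lab)", "key_at(k3,bay)"]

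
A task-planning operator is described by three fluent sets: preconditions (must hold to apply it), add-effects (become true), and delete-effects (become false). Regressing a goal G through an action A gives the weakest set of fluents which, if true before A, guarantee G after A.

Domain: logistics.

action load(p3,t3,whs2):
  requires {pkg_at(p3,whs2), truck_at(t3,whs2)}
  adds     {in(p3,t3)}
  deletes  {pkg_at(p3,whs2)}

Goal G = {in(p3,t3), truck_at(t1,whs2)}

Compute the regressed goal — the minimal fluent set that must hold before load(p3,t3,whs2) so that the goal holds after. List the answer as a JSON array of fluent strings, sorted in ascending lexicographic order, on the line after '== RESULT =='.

Compute (G \ add) ∪ pre:
  G ∩ del = {}  (empty — regression defined)
  G \ add = {in(p3,t3), truck_at(t1,whs2)} \ {in(p3,t3)} = {truck_at(t1,whs2)}
  ∪ pre   = {truck_at(t1,whs2)} ∪ {pkg_at(p3,whs2), truck_at(t3,whs2)}
          = {pkg_at(p3,whs2), truck_at(t1,whs2), truck_at(t3,whs2)}

== RESULT ==
["pkg_at(p3,whs2)", "truck_at(t1,whs2)", "truck_at(t3,whs2)"]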